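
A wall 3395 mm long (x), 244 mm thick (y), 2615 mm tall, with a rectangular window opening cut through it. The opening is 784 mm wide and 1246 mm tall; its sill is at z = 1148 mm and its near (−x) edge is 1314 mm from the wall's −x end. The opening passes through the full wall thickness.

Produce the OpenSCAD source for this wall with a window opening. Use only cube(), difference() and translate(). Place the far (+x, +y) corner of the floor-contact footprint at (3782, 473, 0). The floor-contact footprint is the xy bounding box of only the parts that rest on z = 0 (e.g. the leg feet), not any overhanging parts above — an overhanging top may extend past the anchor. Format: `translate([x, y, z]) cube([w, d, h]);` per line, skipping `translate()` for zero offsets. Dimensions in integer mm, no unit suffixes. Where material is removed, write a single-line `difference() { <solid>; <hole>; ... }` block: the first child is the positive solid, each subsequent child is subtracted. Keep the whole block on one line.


difference() { translate([387, 229, 0]) cube([3395, 244, 2615]); translate([1701, 229, 1148]) cube([784, 244, 1246]); }


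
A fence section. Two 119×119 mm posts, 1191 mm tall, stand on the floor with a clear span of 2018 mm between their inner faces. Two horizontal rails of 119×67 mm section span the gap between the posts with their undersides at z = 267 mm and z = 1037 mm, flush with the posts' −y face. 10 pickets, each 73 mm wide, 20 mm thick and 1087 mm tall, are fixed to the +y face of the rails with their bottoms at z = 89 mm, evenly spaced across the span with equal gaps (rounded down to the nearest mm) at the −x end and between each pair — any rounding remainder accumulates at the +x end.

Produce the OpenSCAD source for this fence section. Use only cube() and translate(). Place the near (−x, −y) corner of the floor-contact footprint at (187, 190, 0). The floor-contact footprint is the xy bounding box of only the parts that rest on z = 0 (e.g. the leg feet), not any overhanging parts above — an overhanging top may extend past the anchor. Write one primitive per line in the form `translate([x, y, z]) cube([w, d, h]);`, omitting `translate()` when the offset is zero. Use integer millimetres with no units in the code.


translate([187, 190, 0]) cube([119, 119, 1191]);
translate([2324, 190, 0]) cube([119, 119, 1191]);
translate([306, 190, 267]) cube([2018, 119, 67]);
translate([306, 190, 1037]) cube([2018, 119, 67]);
translate([423, 309, 89]) cube([73, 20, 1087]);
translate([613, 309, 89]) cube([73, 20, 1087]);
translate([803, 309, 89]) cube([73, 20, 1087]);
translate([993, 309, 89]) cube([73, 20, 1087]);
translate([1183, 309, 89]) cube([73, 20, 1087]);
translate([1373, 309, 89]) cube([73, 20, 1087]);
translate([1563, 309, 89]) cube([73, 20, 1087]);
translate([1753, 309, 89]) cube([73, 20, 1087]);
translate([1943, 309, 89]) cube([73, 20, 1087]);
translate([2133, 309, 89]) cube([73, 20, 1087]);


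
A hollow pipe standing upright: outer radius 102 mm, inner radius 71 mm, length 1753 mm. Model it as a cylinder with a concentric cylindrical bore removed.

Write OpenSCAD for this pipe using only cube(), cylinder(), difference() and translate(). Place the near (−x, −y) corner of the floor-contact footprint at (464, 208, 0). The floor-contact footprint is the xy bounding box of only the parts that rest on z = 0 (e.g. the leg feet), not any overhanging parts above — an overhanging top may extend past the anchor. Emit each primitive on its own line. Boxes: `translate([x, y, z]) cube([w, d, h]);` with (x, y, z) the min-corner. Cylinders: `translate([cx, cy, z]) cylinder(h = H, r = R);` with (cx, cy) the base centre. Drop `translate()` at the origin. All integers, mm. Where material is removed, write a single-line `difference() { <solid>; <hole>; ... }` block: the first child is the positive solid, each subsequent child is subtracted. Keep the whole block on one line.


difference() { translate([566, 310, 0]) cylinder(h = 1753, r = 102); translate([566, 310, 0]) cylinder(h = 1753, r = 71); }


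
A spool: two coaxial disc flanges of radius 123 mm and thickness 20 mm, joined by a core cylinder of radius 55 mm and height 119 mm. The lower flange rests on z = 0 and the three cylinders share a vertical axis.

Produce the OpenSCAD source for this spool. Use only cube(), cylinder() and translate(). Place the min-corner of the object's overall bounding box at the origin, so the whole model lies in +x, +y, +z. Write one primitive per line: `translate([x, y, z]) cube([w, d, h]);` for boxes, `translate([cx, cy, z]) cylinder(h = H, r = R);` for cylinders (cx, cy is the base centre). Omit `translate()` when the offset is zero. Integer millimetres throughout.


translate([123, 123, 0]) cylinder(h = 20, r = 123);
translate([123, 123, 20]) cylinder(h = 119, r = 55);
translate([123, 123, 139]) cylinder(h = 20, r = 123);


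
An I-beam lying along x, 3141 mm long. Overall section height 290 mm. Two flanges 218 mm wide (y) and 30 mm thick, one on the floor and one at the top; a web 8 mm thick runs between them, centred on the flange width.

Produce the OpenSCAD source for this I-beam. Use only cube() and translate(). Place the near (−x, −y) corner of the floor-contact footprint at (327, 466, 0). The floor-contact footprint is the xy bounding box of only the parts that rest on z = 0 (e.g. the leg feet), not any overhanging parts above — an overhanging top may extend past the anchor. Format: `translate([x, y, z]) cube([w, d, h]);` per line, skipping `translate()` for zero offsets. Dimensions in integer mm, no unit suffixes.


translate([327, 466, 0]) cube([3141, 218, 30]);
translate([327, 571, 30]) cube([3141, 8, 230]);
translate([327, 466, 260]) cube([3141, 218, 30]);


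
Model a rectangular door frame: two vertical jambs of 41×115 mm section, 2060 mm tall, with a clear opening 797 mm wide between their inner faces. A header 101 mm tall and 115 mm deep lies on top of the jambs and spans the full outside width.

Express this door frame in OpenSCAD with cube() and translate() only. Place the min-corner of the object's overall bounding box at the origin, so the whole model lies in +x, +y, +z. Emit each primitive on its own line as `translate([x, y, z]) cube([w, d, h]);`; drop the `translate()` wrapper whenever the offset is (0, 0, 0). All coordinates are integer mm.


cube([41, 115, 2060]);
translate([838, 0, 0]) cube([41, 115, 2060]);
translate([0, 0, 2060]) cube([879, 115, 101]);


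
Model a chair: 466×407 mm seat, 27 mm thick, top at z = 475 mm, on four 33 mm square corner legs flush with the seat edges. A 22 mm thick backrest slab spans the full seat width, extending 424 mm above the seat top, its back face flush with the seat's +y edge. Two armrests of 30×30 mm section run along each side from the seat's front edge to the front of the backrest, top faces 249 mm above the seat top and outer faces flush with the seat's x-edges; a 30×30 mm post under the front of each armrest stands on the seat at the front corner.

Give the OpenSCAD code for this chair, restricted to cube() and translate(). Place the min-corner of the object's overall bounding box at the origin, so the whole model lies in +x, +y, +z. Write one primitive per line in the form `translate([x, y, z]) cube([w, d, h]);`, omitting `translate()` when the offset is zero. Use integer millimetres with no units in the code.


translate([0, 0, 448]) cube([466, 407, 27]);
cube([33, 33, 448]);
translate([433, 0, 0]) cube([33, 33, 448]);
translate([0, 374, 0]) cube([33, 33, 448]);
translate([433, 374, 0]) cube([33, 33, 448]);
translate([0, 385, 475]) cube([466, 22, 424]);
translate([0, 0, 694]) cube([30, 385, 30]);
translate([436, 0, 694]) cube([30, 385, 30]);
translate([0, 0, 475]) cube([30, 30, 219]);
translate([436, 0, 475]) cube([30, 30, 219]);


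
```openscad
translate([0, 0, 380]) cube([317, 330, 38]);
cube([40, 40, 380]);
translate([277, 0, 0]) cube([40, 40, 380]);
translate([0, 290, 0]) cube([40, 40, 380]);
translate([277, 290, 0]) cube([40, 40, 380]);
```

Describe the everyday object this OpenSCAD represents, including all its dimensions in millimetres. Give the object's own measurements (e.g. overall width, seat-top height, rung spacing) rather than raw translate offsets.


A simple wooden stool: a rectangular seat 317 mm (x) by 330 mm (y), 38 mm thick, top face at z = 418 mm, on four square legs, each 40×40 mm in cross-section. The legs rest on z = 0, each flush with a corner of the seat.


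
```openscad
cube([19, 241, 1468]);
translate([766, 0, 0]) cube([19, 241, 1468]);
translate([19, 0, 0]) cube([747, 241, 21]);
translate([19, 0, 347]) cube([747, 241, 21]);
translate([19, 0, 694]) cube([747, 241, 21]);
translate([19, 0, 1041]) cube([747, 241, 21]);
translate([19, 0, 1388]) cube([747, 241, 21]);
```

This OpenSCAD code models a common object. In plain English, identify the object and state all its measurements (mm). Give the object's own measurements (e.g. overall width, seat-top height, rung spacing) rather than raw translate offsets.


An open bookshelf. Two side panels, each 19 mm thick, 241 mm deep and 1468 mm tall, stand 785 mm apart (outside-to-outside). Between them sit 5 shelves, each 21 mm thick and 241 mm deep, spanning the full gap between the sides. The bottom shelf rests on the floor (its underside at z = 0) and the clear gap between one shelf's top and the next shelf's underside is 326 mm.


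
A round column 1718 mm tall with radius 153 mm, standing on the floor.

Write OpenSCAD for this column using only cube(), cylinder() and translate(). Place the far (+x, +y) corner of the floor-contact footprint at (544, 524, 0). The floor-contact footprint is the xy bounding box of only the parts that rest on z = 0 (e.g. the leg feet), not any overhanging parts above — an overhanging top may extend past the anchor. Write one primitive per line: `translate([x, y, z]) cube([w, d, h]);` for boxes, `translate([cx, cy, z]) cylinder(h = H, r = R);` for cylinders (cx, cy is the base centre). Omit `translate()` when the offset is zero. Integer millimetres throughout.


translate([391, 371, 0]) cylinder(h = 1718, r = 153);


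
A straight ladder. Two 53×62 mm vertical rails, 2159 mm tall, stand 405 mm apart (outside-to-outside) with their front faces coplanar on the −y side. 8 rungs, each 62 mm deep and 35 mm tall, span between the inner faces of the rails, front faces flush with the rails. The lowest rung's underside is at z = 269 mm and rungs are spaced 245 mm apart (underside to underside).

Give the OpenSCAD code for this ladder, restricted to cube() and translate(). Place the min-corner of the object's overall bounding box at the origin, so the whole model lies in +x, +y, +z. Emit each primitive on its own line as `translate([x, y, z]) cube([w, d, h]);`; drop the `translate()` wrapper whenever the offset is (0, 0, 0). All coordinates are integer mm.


cube([53, 62, 2159]);
translate([352, 0, 0]) cube([53, 62, 2159]);
translate([53, 0, 269]) cube([299, 62, 35]);
translate([53, 0, 514]) cube([299, 62, 35]);
translate([53, 0, 759]) cube([299, 62, 35]);
translate([53, 0, 1004]) cube([299, 62, 35]);
translate([53, 0, 1249]) cube([299, 62, 35]);
translate([53, 0, 1494]) cube([299, 62, 35]);
translate([53, 0, 1739]) cube([299, 62, 35]);
translate([53, 0, 1984]) cube([299, 62, 35]);


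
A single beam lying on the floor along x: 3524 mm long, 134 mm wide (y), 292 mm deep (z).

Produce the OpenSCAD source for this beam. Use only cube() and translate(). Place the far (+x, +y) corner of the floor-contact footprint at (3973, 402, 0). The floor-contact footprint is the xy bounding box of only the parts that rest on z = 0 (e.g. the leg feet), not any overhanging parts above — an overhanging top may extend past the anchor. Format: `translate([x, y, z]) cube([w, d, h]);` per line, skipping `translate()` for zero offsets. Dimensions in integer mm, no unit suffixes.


translate([449, 268, 0]) cube([3524, 134, 292]);


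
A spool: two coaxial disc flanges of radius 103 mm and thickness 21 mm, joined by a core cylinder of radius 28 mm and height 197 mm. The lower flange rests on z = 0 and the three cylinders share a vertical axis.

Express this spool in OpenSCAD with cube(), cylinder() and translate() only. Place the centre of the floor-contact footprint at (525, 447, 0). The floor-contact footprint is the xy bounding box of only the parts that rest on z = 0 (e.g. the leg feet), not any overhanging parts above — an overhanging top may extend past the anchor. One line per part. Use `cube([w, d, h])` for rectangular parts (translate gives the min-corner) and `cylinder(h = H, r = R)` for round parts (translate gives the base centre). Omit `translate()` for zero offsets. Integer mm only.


translate([525, 447, 0]) cylinder(h = 21, r = 103);
translate([525, 447, 21]) cylinder(h = 197, r = 28);
translate([525, 447, 218]) cylinder(h = 21, r = 103);


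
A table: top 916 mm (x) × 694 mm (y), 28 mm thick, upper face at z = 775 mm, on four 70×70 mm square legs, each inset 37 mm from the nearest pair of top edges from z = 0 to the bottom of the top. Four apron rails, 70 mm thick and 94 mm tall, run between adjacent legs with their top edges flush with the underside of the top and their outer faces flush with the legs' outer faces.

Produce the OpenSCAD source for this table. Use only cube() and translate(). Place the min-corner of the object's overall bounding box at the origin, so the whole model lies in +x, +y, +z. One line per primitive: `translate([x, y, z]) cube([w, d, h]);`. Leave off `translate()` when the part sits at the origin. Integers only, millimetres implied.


// leg_h = 775 - 28 = 747
// apron z = 747 - 94 = 653
translate([0, 0, 747]) cube([916, 694, 28]);
translate([37, 37, 0]) cube([70, 70, 747]);
translate([809, 37, 0]) cube([70, 70, 747]);
translate([37, 587, 0]) cube([70, 70, 747]);
translate([809, 587, 0]) cube([70, 70, 747]);
translate([107, 37, 653]) cube([702, 70, 94]);
translate([107, 587, 653]) cube([702, 70, 94]);
translate([37, 107, 653]) cube([70, 480, 94]);
translate([809, 107, 653]) cube([70, 480, 94]);


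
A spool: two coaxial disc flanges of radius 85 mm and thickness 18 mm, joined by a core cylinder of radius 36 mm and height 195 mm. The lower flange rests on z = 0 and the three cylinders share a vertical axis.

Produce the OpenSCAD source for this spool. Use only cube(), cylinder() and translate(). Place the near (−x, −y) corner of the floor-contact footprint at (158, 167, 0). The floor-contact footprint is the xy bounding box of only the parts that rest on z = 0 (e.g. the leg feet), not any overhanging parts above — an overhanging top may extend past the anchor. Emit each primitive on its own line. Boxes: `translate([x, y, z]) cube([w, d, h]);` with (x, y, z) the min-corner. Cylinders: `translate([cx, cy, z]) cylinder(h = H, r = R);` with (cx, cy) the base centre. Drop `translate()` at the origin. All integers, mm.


translate([243, 252, 0]) cylinder(h = 18, r = 85);
translate([243, 252, 18]) cylinder(h = 195, r = 36);
translate([243, 252, 213]) cylinder(h = 18, r = 85);


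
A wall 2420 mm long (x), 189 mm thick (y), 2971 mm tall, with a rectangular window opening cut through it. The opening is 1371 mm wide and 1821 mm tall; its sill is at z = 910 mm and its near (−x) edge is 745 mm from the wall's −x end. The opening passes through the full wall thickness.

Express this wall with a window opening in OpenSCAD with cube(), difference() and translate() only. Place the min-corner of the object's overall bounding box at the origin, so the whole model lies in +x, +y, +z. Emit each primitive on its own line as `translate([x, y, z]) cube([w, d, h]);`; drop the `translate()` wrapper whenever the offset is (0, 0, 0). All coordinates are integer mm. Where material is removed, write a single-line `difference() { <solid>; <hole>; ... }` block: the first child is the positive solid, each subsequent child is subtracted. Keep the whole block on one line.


difference() { cube([2420, 189, 2971]); translate([745, 0, 910]) cube([1371, 189, 1821]); }


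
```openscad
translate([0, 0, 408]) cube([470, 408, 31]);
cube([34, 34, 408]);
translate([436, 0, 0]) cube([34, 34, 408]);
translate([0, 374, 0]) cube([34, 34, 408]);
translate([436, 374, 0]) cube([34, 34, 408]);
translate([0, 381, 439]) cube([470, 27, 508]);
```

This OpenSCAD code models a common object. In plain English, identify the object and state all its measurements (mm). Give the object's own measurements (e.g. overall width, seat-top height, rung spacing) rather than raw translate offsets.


A chair. The seat is a 470×408×31 mm slab with its top at z = 439 mm, on four 34×34 mm corner legs (flush with the seat edges, standing on z = 0). A flat backrest 27 mm thick, 508 mm tall, spans the full seat width and rises from the seat top along its +y edge, rear face flush with the rear of the seat.


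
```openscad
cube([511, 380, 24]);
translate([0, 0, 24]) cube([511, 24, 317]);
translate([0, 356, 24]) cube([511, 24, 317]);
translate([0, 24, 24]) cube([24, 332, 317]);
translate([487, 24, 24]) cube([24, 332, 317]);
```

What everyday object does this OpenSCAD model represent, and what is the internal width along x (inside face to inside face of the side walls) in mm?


An open box. The internal width is 463 mm.

A 511×380 base slab with four walls standing on it — an open box. The base is 511 mm wide and the walls are 24 mm thick, so the internal width is 511 − 2 × 24 = 463 mm.


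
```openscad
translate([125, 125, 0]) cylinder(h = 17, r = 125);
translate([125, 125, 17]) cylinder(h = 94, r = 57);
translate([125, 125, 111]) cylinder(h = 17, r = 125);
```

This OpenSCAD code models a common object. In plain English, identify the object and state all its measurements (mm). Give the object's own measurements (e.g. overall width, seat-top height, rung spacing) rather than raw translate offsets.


A spool: two coaxial disc flanges of radius 125 mm and thickness 17 mm, joined by a core cylinder of radius 57 mm and height 94 mm. The lower flange rests on z = 0 and the three cylinders share a vertical axis.


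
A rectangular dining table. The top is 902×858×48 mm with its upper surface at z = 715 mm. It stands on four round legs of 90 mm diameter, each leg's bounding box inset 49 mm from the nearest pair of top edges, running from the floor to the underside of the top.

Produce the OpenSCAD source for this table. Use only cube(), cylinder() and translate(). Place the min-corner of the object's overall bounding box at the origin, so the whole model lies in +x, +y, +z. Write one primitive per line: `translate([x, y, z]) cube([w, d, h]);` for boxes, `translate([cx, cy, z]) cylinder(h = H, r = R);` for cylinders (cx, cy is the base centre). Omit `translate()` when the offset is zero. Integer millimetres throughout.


translate([0, 0, 667]) cube([902, 858, 48]);
translate([94, 94, 0]) cylinder(h = 667, r = 45);
translate([808, 94, 0]) cylinder(h = 667, r = 45);
translate([94, 764, 0]) cylinder(h = 667, r = 45);
translate([808, 764, 0]) cylinder(h = 667, r = 45);


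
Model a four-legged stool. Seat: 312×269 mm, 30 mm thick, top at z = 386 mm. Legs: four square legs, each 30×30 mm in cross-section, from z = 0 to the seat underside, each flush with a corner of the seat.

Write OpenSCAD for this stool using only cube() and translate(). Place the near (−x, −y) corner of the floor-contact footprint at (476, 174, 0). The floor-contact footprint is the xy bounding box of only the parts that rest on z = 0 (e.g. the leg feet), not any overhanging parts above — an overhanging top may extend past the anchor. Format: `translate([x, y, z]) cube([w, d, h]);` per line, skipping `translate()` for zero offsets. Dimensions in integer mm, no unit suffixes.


translate([476, 174, 356]) cube([312, 269, 30]);
translate([476, 174, 0]) cube([30, 30, 356]);
translate([758, 174, 0]) cube([30, 30, 356]);
translate([476, 413, 0]) cube([30, 30, 356]);
translate([758, 413, 0]) cube([30, 30, 356]);


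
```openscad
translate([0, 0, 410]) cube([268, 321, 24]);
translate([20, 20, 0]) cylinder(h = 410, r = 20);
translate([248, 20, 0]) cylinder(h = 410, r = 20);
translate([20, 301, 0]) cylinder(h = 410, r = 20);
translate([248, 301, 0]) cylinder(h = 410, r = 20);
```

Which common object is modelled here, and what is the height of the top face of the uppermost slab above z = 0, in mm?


A stool. The seat height is 434 mm.

A 268×321×24 slab at z = 410 on four corner cylinders — a stool. The seat top is 410 + 24 = 434 mm.


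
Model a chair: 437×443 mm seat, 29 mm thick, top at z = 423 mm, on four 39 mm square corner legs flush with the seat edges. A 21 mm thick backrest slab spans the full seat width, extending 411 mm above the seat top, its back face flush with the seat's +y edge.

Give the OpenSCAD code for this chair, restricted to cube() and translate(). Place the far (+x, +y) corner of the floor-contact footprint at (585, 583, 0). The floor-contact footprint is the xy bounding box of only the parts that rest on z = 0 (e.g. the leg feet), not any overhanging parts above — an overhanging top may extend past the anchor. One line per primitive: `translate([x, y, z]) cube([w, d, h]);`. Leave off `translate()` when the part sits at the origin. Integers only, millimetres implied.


translate([148, 140, 394]) cube([437, 443, 29]);
translate([148, 140, 0]) cube([39, 39, 394]);
translate([546, 140, 0]) cube([39, 39, 394]);
translate([148, 544, 0]) cube([39, 39, 394]);
translate([546, 544, 0]) cube([39, 39, 394]);
translate([148, 562, 423]) cube([437, 21, 411]);


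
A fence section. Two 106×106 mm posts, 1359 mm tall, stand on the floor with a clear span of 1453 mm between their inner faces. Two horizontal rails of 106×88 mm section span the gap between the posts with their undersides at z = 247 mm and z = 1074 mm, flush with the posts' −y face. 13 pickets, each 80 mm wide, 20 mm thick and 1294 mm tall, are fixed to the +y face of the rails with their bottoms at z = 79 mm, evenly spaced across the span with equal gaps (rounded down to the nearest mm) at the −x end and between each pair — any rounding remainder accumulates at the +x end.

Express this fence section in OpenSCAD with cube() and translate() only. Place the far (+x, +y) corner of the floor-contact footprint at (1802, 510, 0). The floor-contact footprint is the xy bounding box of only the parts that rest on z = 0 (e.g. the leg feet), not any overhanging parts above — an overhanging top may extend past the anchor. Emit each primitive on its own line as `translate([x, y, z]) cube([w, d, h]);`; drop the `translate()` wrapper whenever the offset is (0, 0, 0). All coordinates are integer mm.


translate([137, 404, 0]) cube([106, 106, 1359]);
translate([1696, 404, 0]) cube([106, 106, 1359]);
translate([243, 404, 247]) cube([1453, 106, 88]);
translate([243, 404, 1074]) cube([1453, 106, 88]);
translate([272, 510, 79]) cube([80, 20, 1294]);
translate([381, 510, 79]) cube([80, 20, 1294]);
translate([490, 510, 79]) cube([80, 20, 1294]);
translate([599, 510, 79]) cube([80, 20, 1294]);
translate([708, 510, 79]) cube([80, 20, 1294]);
translate([817, 510, 79]) cube([80, 20, 1294]);
translate([926, 510, 79]) cube([80, 20, 1294]);
translate([1035, 510, 79]) cube([80, 20, 1294]);
translate([1144, 510, 79]) cube([80, 20, 1294]);
translate([1253, 510, 79]) cube([80, 20, 1294]);
translate([1362, 510, 79]) cube([80, 20, 1294]);
translate([1471, 510, 79]) cube([80, 20, 1294]);
translate([1580, 510, 79]) cube([80, 20, 1294]);


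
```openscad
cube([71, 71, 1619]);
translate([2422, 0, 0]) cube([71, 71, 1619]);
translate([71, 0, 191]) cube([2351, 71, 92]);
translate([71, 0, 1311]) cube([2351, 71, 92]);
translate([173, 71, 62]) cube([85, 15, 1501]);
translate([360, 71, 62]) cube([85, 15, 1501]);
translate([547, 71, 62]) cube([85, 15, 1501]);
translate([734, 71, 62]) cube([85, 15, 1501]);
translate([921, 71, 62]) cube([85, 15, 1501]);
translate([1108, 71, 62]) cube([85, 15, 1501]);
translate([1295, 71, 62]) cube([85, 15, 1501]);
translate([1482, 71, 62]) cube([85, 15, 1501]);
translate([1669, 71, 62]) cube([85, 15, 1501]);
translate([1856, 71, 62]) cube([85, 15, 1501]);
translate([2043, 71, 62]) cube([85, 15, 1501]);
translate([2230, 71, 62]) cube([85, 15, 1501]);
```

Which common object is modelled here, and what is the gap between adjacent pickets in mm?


A fence section. The picket gap is 102 mm.

Two posts, two rails, 12 pickets — a fence section. Span 2351 mm holds 12 pickets of 85 mm with 13 equal gaps: ⌊(2351 − 12·85) / 13⌋ = 102 mm.


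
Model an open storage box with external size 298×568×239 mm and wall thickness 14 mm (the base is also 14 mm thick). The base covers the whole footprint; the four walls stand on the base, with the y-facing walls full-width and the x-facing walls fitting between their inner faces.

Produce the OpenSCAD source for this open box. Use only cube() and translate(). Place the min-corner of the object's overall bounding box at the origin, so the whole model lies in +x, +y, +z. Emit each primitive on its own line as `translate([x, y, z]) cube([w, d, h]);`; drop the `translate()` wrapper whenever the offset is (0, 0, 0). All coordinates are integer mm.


cube([298, 568, 14]);
translate([0, 0, 14]) cube([298, 14, 225]);
translate([0, 554, 14]) cube([298, 14, 225]);
translate([0, 14, 14]) cube([14, 540, 225]);
translate([284, 14, 14]) cube([14, 540, 225]);


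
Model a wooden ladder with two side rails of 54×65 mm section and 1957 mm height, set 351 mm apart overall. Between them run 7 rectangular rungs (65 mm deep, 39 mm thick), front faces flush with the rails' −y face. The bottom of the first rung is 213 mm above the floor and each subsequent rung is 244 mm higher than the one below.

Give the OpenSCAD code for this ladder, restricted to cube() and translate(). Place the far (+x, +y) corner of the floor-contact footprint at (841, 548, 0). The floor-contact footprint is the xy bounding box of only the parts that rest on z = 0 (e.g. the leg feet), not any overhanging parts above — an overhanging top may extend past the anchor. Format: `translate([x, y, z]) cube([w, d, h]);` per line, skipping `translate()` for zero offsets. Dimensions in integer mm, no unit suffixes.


// rung span = 351 - 2*54 = 243
// rung[k] z = 213 + k*244
translate([490, 483, 0]) cube([54, 65, 1957]);
translate([787, 483, 0]) cube([54, 65, 1957]);
translate([544, 483, 213]) cube([243, 65, 39]);
translate([544, 483, 457]) cube([243, 65, 39]);
translate([544, 483, 701]) cube([243, 65, 39]);
translate([544, 483, 945]) cube([243, 65, 39]);
translate([544, 483, 1189]) cube([243, 65, 39]);
translate([544, 483, 1433]) cube([243, 65, 39]);
translate([544, 483, 1677]) cube([243, 65, 39]);


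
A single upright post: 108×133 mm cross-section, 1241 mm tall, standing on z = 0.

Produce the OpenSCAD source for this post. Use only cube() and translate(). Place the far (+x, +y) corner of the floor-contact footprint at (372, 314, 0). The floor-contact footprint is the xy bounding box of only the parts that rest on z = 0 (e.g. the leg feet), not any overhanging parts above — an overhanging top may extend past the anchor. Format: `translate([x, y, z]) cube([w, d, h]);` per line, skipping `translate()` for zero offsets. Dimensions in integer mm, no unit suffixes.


translate([264, 181, 0]) cube([108, 133, 1241]);


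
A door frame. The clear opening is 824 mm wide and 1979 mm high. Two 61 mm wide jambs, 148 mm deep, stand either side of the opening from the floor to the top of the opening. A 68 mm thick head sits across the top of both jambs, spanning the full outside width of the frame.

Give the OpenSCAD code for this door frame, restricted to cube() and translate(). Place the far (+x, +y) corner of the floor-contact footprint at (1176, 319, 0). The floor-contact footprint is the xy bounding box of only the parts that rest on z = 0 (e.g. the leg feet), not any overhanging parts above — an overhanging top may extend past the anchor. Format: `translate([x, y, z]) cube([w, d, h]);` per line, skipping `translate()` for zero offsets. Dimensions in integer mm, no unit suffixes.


translate([230, 171, 0]) cube([61, 148, 1979]);
translate([1115, 171, 0]) cube([61, 148, 1979]);
translate([230, 171, 1979]) cube([946, 148, 68]);


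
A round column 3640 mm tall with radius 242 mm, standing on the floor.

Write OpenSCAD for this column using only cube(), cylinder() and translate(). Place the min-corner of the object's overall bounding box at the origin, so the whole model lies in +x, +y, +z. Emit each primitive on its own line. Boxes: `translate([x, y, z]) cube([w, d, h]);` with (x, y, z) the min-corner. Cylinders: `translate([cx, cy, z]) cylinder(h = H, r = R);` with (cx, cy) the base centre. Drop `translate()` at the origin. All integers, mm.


translate([242, 242, 0]) cylinder(h = 3640, r = 242);


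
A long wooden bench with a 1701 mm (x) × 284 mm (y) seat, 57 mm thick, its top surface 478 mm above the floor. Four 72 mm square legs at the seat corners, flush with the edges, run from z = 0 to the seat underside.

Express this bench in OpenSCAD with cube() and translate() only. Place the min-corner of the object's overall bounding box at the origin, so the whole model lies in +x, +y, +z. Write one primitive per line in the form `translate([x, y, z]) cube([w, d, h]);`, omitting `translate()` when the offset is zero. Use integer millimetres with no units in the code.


// leg_h = 478 − 57 = 421
translate([0, 0, 421]) cube([1701, 284, 57]);
cube([72, 72, 421]);
translate([0, 212, 0]) cube([72, 72, 421]);
translate([1629, 0, 0]) cube([72, 72, 421]);
translate([1629, 212, 0]) cube([72, 72, 421]);


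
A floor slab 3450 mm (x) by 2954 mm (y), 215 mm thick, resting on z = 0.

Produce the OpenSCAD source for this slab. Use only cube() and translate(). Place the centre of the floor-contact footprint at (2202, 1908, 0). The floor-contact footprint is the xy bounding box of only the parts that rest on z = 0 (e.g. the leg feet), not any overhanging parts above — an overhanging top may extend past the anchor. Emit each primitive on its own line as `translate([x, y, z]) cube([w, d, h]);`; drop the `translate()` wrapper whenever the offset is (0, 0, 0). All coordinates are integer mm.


translate([477, 431, 0]) cube([3450, 2954, 215]);


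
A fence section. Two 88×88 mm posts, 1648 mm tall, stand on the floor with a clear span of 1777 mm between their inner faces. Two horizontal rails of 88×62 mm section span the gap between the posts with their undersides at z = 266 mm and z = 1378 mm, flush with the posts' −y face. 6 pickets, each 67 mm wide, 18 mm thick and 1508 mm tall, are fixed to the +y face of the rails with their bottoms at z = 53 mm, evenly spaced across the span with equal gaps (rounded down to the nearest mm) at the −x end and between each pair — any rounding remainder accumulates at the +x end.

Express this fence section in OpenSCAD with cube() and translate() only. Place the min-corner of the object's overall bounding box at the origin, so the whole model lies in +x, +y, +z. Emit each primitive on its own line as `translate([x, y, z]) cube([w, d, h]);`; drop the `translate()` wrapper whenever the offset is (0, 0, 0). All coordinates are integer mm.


cube([88, 88, 1648]);
translate([1865, 0, 0]) cube([88, 88, 1648]);
translate([88, 0, 266]) cube([1777, 88, 62]);
translate([88, 0, 1378]) cube([1777, 88, 62]);
translate([284, 88, 53]) cube([67, 18, 1508]);
translate([547, 88, 53]) cube([67, 18, 1508]);
translate([810, 88, 53]) cube([67, 18, 1508]);
translate([1073, 88, 53]) cube([67, 18, 1508]);
translate([1336, 88, 53]) cube([67, 18, 1508]);
translate([1599, 88, 53]) cube([67, 18, 1508]);


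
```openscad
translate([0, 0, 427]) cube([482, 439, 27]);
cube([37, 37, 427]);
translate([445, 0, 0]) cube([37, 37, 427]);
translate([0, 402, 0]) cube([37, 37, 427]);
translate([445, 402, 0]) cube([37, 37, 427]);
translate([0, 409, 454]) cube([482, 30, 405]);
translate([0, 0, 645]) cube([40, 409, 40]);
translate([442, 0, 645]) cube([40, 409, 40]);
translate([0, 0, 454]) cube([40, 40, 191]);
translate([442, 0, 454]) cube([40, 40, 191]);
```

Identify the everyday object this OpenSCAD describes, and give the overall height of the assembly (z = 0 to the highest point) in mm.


A chair. The overall height is 859 mm.

A slab on four corner posts with a tall panel at the back — a chair. The seat slab sits at z = 427 with thickness 27, and the 405 mm backrest starts at the seat top, so the overall height is 427 + 27 + 405 = 859 mm.


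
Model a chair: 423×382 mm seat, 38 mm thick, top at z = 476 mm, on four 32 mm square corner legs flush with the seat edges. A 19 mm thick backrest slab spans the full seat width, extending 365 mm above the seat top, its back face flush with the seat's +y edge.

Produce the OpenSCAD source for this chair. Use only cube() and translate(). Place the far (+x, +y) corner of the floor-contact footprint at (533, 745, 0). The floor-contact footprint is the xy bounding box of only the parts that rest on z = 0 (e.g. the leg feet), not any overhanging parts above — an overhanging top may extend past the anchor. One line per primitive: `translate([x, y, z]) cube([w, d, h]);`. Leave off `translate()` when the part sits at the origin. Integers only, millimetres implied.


translate([110, 363, 438]) cube([423, 382, 38]);
translate([110, 363, 0]) cube([32, 32, 438]);
translate([501, 363, 0]) cube([32, 32, 438]);
translate([110, 713, 0]) cube([32, 32, 438]);
translate([501, 713, 0]) cube([32, 32, 438]);
translate([110, 726, 476]) cube([423, 19, 365]);


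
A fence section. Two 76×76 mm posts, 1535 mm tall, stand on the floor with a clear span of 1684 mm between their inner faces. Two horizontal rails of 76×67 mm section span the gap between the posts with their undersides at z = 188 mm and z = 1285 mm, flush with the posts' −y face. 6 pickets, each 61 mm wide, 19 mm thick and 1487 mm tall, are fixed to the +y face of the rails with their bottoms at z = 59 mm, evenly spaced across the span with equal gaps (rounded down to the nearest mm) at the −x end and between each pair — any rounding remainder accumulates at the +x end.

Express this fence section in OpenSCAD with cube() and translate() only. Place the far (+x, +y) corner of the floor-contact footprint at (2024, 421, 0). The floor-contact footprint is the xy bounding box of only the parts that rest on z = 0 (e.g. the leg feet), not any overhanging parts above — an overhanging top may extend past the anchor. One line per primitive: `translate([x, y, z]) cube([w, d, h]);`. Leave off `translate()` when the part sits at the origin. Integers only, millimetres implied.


translate([188, 345, 0]) cube([76, 76, 1535]);
translate([1948, 345, 0]) cube([76, 76, 1535]);
translate([264, 345, 188]) cube([1684, 76, 67]);
translate([264, 345, 1285]) cube([1684, 76, 67]);
translate([452, 421, 59]) cube([61, 19, 1487]);
translate([701, 421, 59]) cube([61, 19, 1487]);
translate([950, 421, 59]) cube([61, 19, 1487]);
translate([1199, 421, 59]) cube([61, 19, 1487]);
translate([1448, 421, 59]) cube([61, 19, 1487]);
translate([1697, 421, 59]) cube([61, 19, 1487]);


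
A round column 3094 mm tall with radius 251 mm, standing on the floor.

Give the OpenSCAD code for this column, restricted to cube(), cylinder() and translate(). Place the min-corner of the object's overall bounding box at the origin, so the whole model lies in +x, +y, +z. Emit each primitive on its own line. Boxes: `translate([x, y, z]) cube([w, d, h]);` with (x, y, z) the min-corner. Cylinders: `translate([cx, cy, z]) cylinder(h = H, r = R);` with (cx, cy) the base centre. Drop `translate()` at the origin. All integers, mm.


translate([251, 251, 0]) cylinder(h = 3094, r = 251);


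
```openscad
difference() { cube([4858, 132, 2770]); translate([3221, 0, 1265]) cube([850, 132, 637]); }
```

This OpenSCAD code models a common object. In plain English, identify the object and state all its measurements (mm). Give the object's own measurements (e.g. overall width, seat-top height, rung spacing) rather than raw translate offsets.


A wall 4858 mm long (x), 132 mm thick (y), 2770 mm tall, with a rectangular window opening cut through it. The opening is 850 mm wide and 637 mm tall; its sill is at z = 1265 mm and its near (−x) edge is 3221 mm from the wall's −x end. The opening passes through the full wall thickness.


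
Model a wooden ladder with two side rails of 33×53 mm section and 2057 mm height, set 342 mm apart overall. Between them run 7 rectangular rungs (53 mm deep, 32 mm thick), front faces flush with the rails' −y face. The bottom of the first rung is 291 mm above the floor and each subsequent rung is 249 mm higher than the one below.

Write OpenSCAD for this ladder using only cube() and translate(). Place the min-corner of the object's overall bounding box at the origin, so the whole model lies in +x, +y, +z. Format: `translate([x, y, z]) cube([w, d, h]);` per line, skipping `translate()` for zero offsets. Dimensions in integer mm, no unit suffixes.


cube([33, 53, 2057]);
translate([309, 0, 0]) cube([33, 53, 2057]);
translate([33, 0, 291]) cube([276, 53, 32]);
translate([33, 0, 540]) cube([276, 53, 32]);
translate([33, 0, 789]) cube([276, 53, 32]);
translate([33, 0, 1038]) cube([276, 53, 32]);
translate([33, 0, 1287]) cube([276, 53, 32]);
translate([33, 0, 1536]) cube([276, 53, 32]);
translate([33, 0, 1785]) cube([276, 53, 32]);


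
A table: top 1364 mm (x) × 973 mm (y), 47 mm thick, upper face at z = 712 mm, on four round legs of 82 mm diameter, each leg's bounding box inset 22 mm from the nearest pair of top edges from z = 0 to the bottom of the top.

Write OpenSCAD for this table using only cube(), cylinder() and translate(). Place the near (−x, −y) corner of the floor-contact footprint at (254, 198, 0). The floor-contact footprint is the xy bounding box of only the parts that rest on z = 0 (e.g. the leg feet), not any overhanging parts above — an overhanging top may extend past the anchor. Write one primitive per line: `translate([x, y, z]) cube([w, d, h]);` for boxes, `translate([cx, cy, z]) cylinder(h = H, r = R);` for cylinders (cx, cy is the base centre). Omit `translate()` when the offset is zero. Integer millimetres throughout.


translate([232, 176, 665]) cube([1364, 973, 47]);
translate([295, 239, 0]) cylinder(h = 665, r = 41);
translate([1533, 239, 0]) cylinder(h = 665, r = 41);
translate([295, 1086, 0]) cylinder(h = 665, r = 41);
translate([1533, 1086, 0]) cylinder(h = 665, r = 41);


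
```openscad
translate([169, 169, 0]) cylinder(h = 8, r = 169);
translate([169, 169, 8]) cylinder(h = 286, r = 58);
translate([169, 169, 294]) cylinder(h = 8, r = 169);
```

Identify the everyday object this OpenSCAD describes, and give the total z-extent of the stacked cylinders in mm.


A spool. The overall height is 302 mm.

Three coaxial cylinders, large–small–large — a spool. Two 8 mm flanges and a 286 mm core give 8 + 286 + 8 = 302 mm.


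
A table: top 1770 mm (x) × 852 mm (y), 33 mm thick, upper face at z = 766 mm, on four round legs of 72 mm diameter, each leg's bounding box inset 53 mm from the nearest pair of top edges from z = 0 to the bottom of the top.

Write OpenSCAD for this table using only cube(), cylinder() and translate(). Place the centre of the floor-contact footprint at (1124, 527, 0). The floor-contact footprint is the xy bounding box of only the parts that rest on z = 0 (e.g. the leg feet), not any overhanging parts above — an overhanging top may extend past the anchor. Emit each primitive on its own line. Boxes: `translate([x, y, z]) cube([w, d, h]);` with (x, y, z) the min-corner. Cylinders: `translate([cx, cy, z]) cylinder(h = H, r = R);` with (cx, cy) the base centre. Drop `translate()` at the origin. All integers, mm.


translate([239, 101, 733]) cube([1770, 852, 33]);
translate([328, 190, 0]) cylinder(h = 733, r = 36);
translate([1920, 190, 0]) cylinder(h = 733, r = 36);
translate([328, 864, 0]) cylinder(h = 733, r = 36);
translate([1920, 864, 0]) cylinder(h = 733, r = 36);


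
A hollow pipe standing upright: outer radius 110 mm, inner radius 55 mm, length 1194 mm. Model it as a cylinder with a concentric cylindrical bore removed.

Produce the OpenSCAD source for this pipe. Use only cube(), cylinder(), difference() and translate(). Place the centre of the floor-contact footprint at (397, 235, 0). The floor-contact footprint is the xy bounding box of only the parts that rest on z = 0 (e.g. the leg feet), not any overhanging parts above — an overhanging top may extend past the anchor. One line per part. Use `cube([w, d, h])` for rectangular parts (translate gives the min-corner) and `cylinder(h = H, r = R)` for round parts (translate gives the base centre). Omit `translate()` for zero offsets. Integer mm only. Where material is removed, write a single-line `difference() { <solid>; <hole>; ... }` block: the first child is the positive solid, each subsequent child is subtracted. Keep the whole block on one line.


difference() { translate([397, 235, 0]) cylinder(h = 1194, r = 110); translate([397, 235, 0]) cylinder(h = 1194, r = 55); }
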